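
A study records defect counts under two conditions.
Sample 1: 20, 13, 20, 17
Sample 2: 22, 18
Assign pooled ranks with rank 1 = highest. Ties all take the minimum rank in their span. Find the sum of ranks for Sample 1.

15

Sorted (descending): 22, 20, 20, 18, 17, 13
The 2 values of 20 occupy positions 2–3 → each gets rank 2.
Sample 1 values → pooled ranks: 20→2, 13→6, 20→2, 17→5
Rank sum = 2 + 6 + 2 + 5 = 15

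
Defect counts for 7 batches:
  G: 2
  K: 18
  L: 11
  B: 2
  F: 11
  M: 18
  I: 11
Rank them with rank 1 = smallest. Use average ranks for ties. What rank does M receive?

6.5

Sorted (ascending): 2, 2, 11, 11, 11, 18, 18
The 2 values of 2 occupy positions 1–2 → average rank (1+2)/2 = 1.5.
The 3 values of 11 occupy positions 3–5 → average rank 4.
The 2 values of 18 occupy positions 6–7 → average rank (6+7)/2 = 6.5.
M has value 18 → rank 6.5.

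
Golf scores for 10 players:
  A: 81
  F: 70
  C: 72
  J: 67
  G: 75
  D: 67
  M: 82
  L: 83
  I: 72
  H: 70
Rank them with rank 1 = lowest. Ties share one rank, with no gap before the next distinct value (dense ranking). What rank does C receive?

Sorted (ascending): 67, 67, 70, 70, 72, 72, 75, 81, 82, 83
The 2 values of 67 share dense rank 1.
The 2 values of 70 share dense rank 2.
The 2 values of 72 share dense rank 3.
Remaining distinct values take the next consecutive integers.
C has value 72 → rank 3.

3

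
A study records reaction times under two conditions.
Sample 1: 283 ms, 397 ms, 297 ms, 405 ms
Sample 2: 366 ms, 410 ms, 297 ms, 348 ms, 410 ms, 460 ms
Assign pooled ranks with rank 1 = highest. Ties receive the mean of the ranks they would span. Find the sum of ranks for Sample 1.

Sorted (descending): 460, 410, 410, 405, 397, 366, 348, 297, 297, 283
The 2 values of 410 occupy positions 2–3 → average rank (2+3)/2 = 2.5.
The 2 values of 297 occupy positions 8–9 → average rank (8+9)/2 = 8.5.
Sample 1 values → pooled ranks: 283→10, 397→5, 297→8.5, 405→4
Rank sum = 10 + 5 + 8.5 + 4 = 27.5

27.5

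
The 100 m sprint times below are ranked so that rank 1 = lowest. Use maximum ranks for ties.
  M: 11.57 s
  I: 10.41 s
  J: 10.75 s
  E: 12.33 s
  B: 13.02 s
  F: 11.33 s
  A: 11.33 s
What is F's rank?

Sorted (ascending): 10.41, 10.75, 11.33, 11.33, 11.57, 12.33, 13.02
The 2 values of 11.33 occupy positions 3–4 → each gets rank 4.
F has value 11.33 s → rank 4.

4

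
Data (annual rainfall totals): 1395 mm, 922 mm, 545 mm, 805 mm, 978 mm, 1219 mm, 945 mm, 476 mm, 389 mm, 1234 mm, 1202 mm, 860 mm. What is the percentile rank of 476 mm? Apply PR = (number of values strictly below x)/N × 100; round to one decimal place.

8.3

N = 12.
Strictly below 476: 1. Equal to 476: 1.
PR = 1/12 × 100 = 8.3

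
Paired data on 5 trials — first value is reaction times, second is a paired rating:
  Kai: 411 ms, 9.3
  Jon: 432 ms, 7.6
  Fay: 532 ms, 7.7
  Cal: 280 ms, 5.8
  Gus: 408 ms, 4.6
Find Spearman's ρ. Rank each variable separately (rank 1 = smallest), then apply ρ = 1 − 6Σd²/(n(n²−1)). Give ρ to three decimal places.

0.600

Ranks of variable 1: 3, 4, 5, 1, 2
Ranks of variable 2: 5, 3, 4, 2, 1
d = r₁ − r₂: -2, 1, 1, -1, 1
d²: 4, 1, 1, 1, 1; Σd² = 8
ρ = 1 − 6·8/(5·24) = 1 − 48/120 = 0.600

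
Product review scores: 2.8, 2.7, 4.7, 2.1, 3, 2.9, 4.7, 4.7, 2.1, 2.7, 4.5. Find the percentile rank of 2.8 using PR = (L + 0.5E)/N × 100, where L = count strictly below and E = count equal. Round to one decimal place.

40.9

N = 11.
Strictly below 2.8: 4. Equal to 2.8: 1.
PR = (4 + 0.5·1)/11 × 100 = 40.9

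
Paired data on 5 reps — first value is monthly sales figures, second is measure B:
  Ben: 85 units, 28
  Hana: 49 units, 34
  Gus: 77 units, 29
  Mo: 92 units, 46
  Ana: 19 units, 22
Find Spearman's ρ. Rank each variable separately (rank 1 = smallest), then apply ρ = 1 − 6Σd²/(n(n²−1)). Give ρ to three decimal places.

Ranks of variable 1: 4, 2, 3, 5, 1
Ranks of variable 2: 2, 4, 3, 5, 1
d = r₁ − r₂: 2, -2, 0, 0, 0
d²: 4, 4, 0, 0, 0; Σd² = 8
ρ = 1 − 6·8/(5·24) = 1 − 48/120 = 0.600

0.600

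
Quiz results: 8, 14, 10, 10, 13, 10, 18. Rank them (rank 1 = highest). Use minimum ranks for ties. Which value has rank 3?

Sorted (descending): 18, 14, 13, 10, 10, 10, 8
The 3 values of 10 occupy positions 4–6 → each gets rank 4.
Rank 3 → value 13.

13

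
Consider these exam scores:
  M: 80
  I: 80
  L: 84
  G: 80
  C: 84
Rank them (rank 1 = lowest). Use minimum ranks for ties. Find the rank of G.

Sorted (ascending): 80, 80, 80, 84, 84
The 3 values of 80 occupy positions 1–3 → each gets rank 1.
The 2 values of 84 occupy positions 4–5 → each gets rank 4.
G has value 80 → rank 1.

1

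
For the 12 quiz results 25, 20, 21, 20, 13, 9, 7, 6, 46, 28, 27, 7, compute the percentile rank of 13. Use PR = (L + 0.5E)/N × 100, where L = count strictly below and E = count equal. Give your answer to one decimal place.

37.5

N = 12.
Strictly below 13: 4. Equal to 13: 1.
PR = (4 + 0.5·1)/12 × 100 = 37.5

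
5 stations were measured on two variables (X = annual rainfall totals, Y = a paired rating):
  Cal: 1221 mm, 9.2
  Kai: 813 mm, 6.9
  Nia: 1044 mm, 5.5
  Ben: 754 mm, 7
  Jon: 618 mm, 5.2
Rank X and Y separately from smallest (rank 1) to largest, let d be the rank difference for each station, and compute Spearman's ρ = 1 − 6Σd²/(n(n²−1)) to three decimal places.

0.600

Ranks of variable 1: 5, 3, 4, 2, 1
Ranks of variable 2: 5, 3, 2, 4, 1
d = r₁ − r₂: 0, 0, 2, -2, 0
d²: 0, 0, 4, 4, 0; Σd² = 8
ρ = 1 − 6·8/(5·24) = 1 − 48/120 = 0.600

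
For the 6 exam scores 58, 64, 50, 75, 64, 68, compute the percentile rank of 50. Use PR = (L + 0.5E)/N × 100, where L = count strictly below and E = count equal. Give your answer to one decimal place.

N = 6.
Strictly below 50: 0. Equal to 50: 1.
PR = (0 + 0.5·1)/6 × 100 = 8.3

8.3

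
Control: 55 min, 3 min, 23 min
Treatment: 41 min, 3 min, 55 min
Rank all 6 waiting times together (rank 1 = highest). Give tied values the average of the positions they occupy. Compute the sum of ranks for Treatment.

10

Sorted (descending): 55, 55, 41, 23, 3, 3
The 2 values of 55 occupy positions 1–2 → average rank (1+2)/2 = 1.5.
The 2 values of 3 occupy positions 5–6 → average rank (5+6)/2 = 5.5.
Treatment values → pooled ranks: 41→3, 3→5.5, 55→1.5
Rank sum = 3 + 5.5 + 1.5 = 10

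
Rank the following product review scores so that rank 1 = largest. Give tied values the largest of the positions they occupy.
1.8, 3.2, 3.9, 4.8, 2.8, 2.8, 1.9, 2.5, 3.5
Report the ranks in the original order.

Sorted (descending): 4.8, 3.9, 3.5, 3.2, 2.8, 2.8, 2.5, 1.9, 1.8
The 2 values of 2.8 occupy positions 5–6 → each gets rank 6.

9, 4, 2, 1, 6, 6, 8, 7, 3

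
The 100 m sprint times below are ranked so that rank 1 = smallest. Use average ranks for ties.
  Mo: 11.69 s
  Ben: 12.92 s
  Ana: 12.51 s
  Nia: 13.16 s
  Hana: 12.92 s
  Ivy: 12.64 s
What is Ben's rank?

Sorted (ascending): 11.69, 12.51, 12.64, 12.92, 12.92, 13.16
The 2 values of 12.92 occupy positions 4–5 → average rank (4+5)/2 = 4.5.
Ben has value 12.92 s → rank 4.5.

4.5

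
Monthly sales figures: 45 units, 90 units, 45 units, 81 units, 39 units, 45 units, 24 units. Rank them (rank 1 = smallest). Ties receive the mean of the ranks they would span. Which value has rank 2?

Sorted (ascending): 24, 39, 45, 45, 45, 81, 90
The 3 values of 45 occupy positions 3–5 → average rank 4.
Rank 2 → value 39.

39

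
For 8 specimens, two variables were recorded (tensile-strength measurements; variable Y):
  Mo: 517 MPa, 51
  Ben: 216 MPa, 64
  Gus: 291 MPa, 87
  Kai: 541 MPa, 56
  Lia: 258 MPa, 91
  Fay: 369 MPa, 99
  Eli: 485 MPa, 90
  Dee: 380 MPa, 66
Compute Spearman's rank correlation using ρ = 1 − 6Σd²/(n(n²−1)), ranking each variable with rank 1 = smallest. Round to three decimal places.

Ranks of variable 1: 7, 1, 3, 8, 2, 4, 6, 5
Ranks of variable 2: 1, 3, 5, 2, 7, 8, 6, 4
d = r₁ − r₂: 6, -2, -2, 6, -5, -4, 0, 1
d²: 36, 4, 4, 36, 25, 16, 0, 1; Σd² = 122
ρ = 1 − 6·122/(8·63) = 1 − 732/504 = -0.452

-0.452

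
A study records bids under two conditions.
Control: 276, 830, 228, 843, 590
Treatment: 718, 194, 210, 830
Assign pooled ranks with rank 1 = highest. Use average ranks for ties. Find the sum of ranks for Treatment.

Sorted (descending): 843, 830, 830, 718, 590, 276, 228, 210, 194
The 2 values of 830 occupy positions 2–3 → average rank (2+3)/2 = 2.5.
Treatment values → pooled ranks: 718→4, 194→9, 210→8, 830→2.5
Rank sum = 4 + 9 + 8 + 2.5 = 23.5

23.5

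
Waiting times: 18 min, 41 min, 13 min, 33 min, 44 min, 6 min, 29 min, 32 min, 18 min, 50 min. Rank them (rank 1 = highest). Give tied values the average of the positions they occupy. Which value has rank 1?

Sorted (descending): 50, 44, 41, 33, 32, 29, 18, 18, 13, 6
The 2 values of 18 occupy positions 7–8 → average rank (7+8)/2 = 7.5.
Rank 1 → value 50.

50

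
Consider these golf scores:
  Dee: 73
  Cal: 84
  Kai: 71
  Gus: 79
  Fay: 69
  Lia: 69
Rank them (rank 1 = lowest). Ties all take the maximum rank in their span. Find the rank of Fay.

2

Sorted (ascending): 69, 69, 71, 73, 79, 84
The 2 values of 69 occupy positions 1–2 → each gets rank 2.
Fay has value 69 → rank 2.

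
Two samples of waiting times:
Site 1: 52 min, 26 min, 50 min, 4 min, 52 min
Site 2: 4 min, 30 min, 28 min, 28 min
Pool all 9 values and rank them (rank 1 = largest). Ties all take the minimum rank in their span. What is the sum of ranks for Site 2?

Sorted (descending): 52, 52, 50, 30, 28, 28, 26, 4, 4
The 2 values of 52 occupy positions 1–2 → each gets rank 1.
The 2 values of 28 occupy positions 5–6 → each gets rank 5.
The 2 values of 4 occupy positions 8–9 → each gets rank 8.
Site 2 values → pooled ranks: 4→8, 30→4, 28→5, 28→5
Rank sum = 8 + 4 + 5 + 5 = 22

22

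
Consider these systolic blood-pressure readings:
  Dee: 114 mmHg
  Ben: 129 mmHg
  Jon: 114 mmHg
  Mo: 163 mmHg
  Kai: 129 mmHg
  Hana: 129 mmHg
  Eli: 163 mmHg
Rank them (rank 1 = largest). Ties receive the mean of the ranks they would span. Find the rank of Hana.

4

Sorted (descending): 163, 163, 129, 129, 129, 114, 114
The 2 values of 163 occupy positions 1–2 → average rank (1+2)/2 = 1.5.
The 3 values of 129 occupy positions 3–5 → average rank 4.
The 2 values of 114 occupy positions 6–7 → average rank (6+7)/2 = 6.5.
Hana has value 129 mmHg → rank 4.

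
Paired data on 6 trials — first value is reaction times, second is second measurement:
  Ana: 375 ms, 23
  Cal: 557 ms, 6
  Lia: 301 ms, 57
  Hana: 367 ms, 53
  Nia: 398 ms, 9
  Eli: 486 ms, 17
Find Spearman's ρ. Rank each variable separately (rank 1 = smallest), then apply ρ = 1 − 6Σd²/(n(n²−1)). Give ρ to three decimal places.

Ranks of variable 1: 3, 6, 1, 2, 4, 5
Ranks of variable 2: 4, 1, 6, 5, 2, 3
d = r₁ − r₂: -1, 5, -5, -3, 2, 2
d²: 1, 25, 25, 9, 4, 4; Σd² = 68
ρ = 1 − 6·68/(6·35) = 1 − 408/210 = -0.943

-0.943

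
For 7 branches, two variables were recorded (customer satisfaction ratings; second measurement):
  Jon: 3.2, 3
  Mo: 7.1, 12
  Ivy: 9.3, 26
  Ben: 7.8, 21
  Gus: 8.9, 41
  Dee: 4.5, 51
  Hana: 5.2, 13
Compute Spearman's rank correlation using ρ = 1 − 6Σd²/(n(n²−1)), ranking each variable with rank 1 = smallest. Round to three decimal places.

0.393

Ranks of variable 1: 1, 4, 7, 5, 6, 2, 3
Ranks of variable 2: 1, 2, 5, 4, 6, 7, 3
d = r₁ − r₂: 0, 2, 2, 1, 0, -5, 0
d²: 0, 4, 4, 1, 0, 25, 0; Σd² = 34
ρ = 1 − 6·34/(7·48) = 1 − 204/336 = 0.393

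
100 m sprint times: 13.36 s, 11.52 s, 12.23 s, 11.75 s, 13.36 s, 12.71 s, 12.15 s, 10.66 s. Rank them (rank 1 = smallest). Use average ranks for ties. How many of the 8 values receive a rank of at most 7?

Sorted (ascending): 10.66, 11.52, 11.75, 12.15, 12.23, 12.71, 13.36, 13.36
The 2 values of 13.36 occupy positions 7–8 → average rank (7+8)/2 = 7.5.
Ranks ≤ 7: {1, 2, 3, 4, 5, 6} → 6 values.

6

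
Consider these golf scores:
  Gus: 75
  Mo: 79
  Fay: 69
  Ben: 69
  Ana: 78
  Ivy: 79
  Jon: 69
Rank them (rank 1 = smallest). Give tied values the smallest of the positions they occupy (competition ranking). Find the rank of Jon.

Sorted (ascending): 69, 69, 69, 75, 78, 79, 79
The 3 values of 69 occupy positions 1–3 → each gets rank 1.
The 2 values of 79 occupy positions 6–7 → each gets rank 6.
Jon has value 69 → rank 1.

1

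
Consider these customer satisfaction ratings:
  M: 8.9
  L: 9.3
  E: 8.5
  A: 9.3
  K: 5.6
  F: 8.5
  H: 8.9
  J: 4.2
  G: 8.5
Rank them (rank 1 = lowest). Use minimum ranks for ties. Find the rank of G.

3

Sorted (ascending): 4.2, 5.6, 8.5, 8.5, 8.5, 8.9, 8.9, 9.3, 9.3
The 3 values of 8.5 occupy positions 3–5 → each gets rank 3.
The 2 values of 8.9 occupy positions 6–7 → each gets rank 6.
The 2 values of 9.3 occupy positions 8–9 → each gets rank 8.
G has value 8.5 → rank 3.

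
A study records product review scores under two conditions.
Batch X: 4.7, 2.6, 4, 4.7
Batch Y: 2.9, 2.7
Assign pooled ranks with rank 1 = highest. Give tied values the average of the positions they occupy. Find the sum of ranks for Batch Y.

Sorted (descending): 4.7, 4.7, 4, 2.9, 2.7, 2.6
The 2 values of 4.7 occupy positions 1–2 → average rank (1+2)/2 = 1.5.
Batch Y values → pooled ranks: 2.9→4, 2.7→5
Rank sum = 4 + 5 = 9

9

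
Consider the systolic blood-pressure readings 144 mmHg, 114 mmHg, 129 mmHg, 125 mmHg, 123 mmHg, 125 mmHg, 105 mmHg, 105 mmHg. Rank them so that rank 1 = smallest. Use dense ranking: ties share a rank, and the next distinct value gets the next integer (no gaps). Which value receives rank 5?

Sorted (ascending): 105, 105, 114, 123, 125, 125, 129, 144
The 2 values of 105 share dense rank 1.
The 2 values of 125 share dense rank 4.
Remaining distinct values take the next consecutive integers.
Rank 5 → value 129.

129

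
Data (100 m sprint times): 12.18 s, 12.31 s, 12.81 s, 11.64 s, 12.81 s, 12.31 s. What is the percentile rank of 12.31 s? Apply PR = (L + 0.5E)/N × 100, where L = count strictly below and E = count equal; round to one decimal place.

50.0

N = 6.
Strictly below 12.31: 2. Equal to 12.31: 2.
PR = (2 + 0.5·2)/6 × 100 = 50.0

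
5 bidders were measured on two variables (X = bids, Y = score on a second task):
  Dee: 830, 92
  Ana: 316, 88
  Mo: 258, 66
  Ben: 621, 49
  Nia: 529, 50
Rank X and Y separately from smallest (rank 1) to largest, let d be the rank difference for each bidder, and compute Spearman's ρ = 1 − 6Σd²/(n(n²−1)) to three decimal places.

0.100

Ranks of variable 1: 5, 2, 1, 4, 3
Ranks of variable 2: 5, 4, 3, 1, 2
d = r₁ − r₂: 0, -2, -2, 3, 1
d²: 0, 4, 4, 9, 1; Σd² = 18
ρ = 1 − 6·18/(5·24) = 1 − 108/120 = 0.100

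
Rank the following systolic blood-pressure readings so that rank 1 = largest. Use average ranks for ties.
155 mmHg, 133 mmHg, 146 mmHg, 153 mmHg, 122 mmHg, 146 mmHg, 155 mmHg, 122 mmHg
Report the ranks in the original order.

1.5, 6, 4.5, 3, 7.5, 4.5, 1.5, 7.5

Sorted (descending): 155, 155, 153, 146, 146, 133, 122, 122
The 2 values of 155 occupy positions 1–2 → average rank (1+2)/2 = 1.5.
The 2 values of 146 occupy positions 4–5 → average rank (4+5)/2 = 4.5.
The 2 values of 122 occupy positions 7–8 → average rank (7+8)/2 = 7.5.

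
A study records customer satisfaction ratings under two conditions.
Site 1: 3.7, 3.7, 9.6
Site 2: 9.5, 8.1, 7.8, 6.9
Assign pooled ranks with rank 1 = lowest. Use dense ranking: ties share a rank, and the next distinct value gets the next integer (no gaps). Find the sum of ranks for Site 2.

14

Sorted (ascending): 3.7, 3.7, 6.9, 7.8, 8.1, 9.5, 9.6
The 2 values of 3.7 share dense rank 1.
Remaining distinct values take the next consecutive integers.
Site 2 values → pooled ranks: 9.5→5, 8.1→4, 7.8→3, 6.9→2
Rank sum = 5 + 4 + 3 + 2 = 14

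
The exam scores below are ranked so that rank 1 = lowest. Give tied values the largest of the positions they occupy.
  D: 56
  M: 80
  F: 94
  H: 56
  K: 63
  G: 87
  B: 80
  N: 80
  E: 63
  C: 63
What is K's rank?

Sorted (ascending): 56, 56, 63, 63, 63, 80, 80, 80, 87, 94
The 2 values of 56 occupy positions 1–2 → each gets rank 2.
The 3 values of 63 occupy positions 3–5 → each gets rank 5.
The 3 values of 80 occupy positions 6–8 → each gets rank 8.
K has value 63 → rank 5.

5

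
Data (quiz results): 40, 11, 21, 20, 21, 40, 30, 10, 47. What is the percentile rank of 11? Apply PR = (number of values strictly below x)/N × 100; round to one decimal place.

N = 9.
Strictly below 11: 1. Equal to 11: 1.
PR = 1/9 × 100 = 11.1

11.1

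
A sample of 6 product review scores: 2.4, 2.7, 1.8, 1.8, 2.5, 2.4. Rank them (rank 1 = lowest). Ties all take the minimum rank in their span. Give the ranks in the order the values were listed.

Sorted (ascending): 1.8, 1.8, 2.4, 2.4, 2.5, 2.7
The 2 values of 1.8 occupy positions 1–2 → each gets rank 1.
The 2 values of 2.4 occupy positions 3–4 → each gets rank 3.

3, 6, 1, 1, 5, 3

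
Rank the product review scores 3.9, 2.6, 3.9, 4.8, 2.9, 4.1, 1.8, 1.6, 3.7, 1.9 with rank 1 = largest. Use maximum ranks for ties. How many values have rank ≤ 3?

2

Sorted (descending): 4.8, 4.1, 3.9, 3.9, 3.7, 2.9, 2.6, 1.9, 1.8, 1.6
The 2 values of 3.9 occupy positions 3–4 → each gets rank 4.
Ranks ≤ 3: {1, 2} → 2 values.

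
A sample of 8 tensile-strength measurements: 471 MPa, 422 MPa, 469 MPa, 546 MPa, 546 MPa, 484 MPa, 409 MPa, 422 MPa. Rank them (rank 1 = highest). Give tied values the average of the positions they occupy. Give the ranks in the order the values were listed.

Sorted (descending): 546, 546, 484, 471, 469, 422, 422, 409
The 2 values of 546 occupy positions 1–2 → average rank (1+2)/2 = 1.5.
The 2 values of 422 occupy positions 6–7 → average rank (6+7)/2 = 6.5.

4, 6.5, 5, 1.5, 1.5, 3, 8, 6.5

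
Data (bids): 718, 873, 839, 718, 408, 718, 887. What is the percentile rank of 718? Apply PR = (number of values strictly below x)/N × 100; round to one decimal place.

N = 7.
Strictly below 718: 1. Equal to 718: 3.
PR = 1/7 × 100 = 14.3

14.3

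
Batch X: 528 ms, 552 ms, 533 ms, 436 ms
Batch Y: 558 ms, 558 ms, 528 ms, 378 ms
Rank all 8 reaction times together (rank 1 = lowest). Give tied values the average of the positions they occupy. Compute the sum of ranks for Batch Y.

19.5

Sorted (ascending): 378, 436, 528, 528, 533, 552, 558, 558
The 2 values of 528 occupy positions 3–4 → average rank (3+4)/2 = 3.5.
The 2 values of 558 occupy positions 7–8 → average rank (7+8)/2 = 7.5.
Batch Y values → pooled ranks: 558→7.5, 558→7.5, 528→3.5, 378→1
Rank sum = 7.5 + 7.5 + 3.5 + 1 = 19.5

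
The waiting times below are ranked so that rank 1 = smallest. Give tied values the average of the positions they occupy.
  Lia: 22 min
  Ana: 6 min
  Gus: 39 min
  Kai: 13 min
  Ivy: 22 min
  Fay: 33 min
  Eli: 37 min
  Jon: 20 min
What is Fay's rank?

6

Sorted (ascending): 6, 13, 20, 22, 22, 33, 37, 39
The 2 values of 22 occupy positions 4–5 → average rank (4+5)/2 = 4.5.
Fay has value 33 min → rank 6.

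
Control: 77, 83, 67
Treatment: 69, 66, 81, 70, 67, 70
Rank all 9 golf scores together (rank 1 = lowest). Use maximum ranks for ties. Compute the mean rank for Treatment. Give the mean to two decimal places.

Sorted (ascending): 66, 67, 67, 69, 70, 70, 77, 81, 83
The 2 values of 67 occupy positions 2–3 → each gets rank 3.
The 2 values of 70 occupy positions 5–6 → each gets rank 6.
Treatment values → pooled ranks: 69→4, 66→1, 81→8, 70→6, 67→3, 70→6
Mean rank = (4 + 1 + 8 + 6 + 3 + 6) / 6 = 4.67

4.67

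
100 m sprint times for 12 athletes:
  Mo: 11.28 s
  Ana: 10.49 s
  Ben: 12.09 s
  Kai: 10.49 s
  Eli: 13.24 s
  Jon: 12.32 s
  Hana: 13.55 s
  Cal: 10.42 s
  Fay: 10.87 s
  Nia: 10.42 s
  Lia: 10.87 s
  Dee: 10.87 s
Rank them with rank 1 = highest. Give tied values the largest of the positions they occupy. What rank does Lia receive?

Sorted (descending): 13.55, 13.24, 12.32, 12.09, 11.28, 10.87, 10.87, 10.87, 10.49, 10.49, 10.42, 10.42
The 3 values of 10.87 occupy positions 6–8 → each gets rank 8.
The 2 values of 10.49 occupy positions 9–10 → each gets rank 10.
The 2 values of 10.42 occupy positions 11–12 → each gets rank 12.
Lia has value 10.87 s → rank 8.

8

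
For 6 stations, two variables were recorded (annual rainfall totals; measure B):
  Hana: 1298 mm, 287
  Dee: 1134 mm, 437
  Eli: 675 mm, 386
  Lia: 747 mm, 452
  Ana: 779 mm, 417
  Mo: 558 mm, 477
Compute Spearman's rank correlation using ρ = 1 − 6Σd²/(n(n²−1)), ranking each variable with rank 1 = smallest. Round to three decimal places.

-0.600

Ranks of variable 1: 6, 5, 2, 3, 4, 1
Ranks of variable 2: 1, 4, 2, 5, 3, 6
d = r₁ − r₂: 5, 1, 0, -2, 1, -5
d²: 25, 1, 0, 4, 1, 25; Σd² = 56
ρ = 1 − 6·56/(6·35) = 1 − 336/210 = -0.600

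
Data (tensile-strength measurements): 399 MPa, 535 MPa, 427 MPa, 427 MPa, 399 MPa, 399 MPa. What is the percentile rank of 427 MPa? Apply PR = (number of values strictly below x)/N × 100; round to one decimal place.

50.0

N = 6.
Strictly below 427: 3. Equal to 427: 2.
PR = 3/6 × 100 = 50.0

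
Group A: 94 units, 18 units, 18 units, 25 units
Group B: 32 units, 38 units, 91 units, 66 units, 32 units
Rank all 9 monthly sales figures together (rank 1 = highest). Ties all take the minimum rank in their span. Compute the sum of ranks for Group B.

Sorted (descending): 94, 91, 66, 38, 32, 32, 25, 18, 18
The 2 values of 32 occupy positions 5–6 → each gets rank 5.
The 2 values of 18 occupy positions 8–9 → each gets rank 8.
Group B values → pooled ranks: 32→5, 38→4, 91→2, 66→3, 32→5
Rank sum = 5 + 4 + 2 + 3 + 5 = 19

19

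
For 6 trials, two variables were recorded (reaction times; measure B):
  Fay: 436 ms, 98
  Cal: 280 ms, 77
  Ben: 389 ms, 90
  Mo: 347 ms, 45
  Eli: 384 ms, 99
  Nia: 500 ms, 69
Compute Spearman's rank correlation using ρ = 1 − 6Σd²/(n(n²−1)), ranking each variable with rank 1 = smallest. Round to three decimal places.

Ranks of variable 1: 5, 1, 4, 2, 3, 6
Ranks of variable 2: 5, 3, 4, 1, 6, 2
d = r₁ − r₂: 0, -2, 0, 1, -3, 4
d²: 0, 4, 0, 1, 9, 16; Σd² = 30
ρ = 1 − 6·30/(6·35) = 1 − 180/210 = 0.143

0.143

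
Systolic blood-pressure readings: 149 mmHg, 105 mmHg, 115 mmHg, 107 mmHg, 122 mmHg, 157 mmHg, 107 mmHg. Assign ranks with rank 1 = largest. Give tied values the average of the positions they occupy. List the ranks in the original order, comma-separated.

Sorted (descending): 157, 149, 122, 115, 107, 107, 105
The 2 values of 107 occupy positions 5–6 → average rank (5+6)/2 = 5.5.

2, 7, 4, 5.5, 3, 1, 5.5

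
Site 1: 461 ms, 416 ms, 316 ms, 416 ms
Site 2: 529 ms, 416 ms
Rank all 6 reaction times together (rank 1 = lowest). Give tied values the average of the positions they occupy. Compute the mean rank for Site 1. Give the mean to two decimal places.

3.00

Sorted (ascending): 316, 416, 416, 416, 461, 529
The 3 values of 416 occupy positions 2–4 → average rank 3.
Site 1 values → pooled ranks: 461→5, 416→3, 316→1, 416→3
Mean rank = (5 + 3 + 1 + 3) / 4 = 3.00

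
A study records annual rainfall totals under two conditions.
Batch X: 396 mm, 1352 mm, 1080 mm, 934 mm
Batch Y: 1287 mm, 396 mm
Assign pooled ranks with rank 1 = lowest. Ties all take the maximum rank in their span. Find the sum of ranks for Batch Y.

Sorted (ascending): 396, 396, 934, 1080, 1287, 1352
The 2 values of 396 occupy positions 1–2 → each gets rank 2.
Batch Y values → pooled ranks: 1287→5, 396→2
Rank sum = 5 + 2 = 7

7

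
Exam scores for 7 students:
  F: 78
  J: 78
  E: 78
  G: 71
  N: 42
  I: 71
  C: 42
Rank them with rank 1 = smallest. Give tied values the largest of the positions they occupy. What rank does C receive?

Sorted (ascending): 42, 42, 71, 71, 78, 78, 78
The 2 values of 42 occupy positions 1–2 → each gets rank 2.
The 2 values of 71 occupy positions 3–4 → each gets rank 4.
The 3 values of 78 occupy positions 5–7 → each gets rank 7.
C has value 42 → rank 2.

2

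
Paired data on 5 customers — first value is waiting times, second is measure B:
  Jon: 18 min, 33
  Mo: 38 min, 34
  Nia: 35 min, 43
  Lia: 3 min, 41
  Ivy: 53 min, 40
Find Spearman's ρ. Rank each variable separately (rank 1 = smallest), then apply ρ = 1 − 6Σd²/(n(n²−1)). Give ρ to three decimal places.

Ranks of variable 1: 2, 4, 3, 1, 5
Ranks of variable 2: 1, 2, 5, 4, 3
d = r₁ − r₂: 1, 2, -2, -3, 2
d²: 1, 4, 4, 9, 4; Σd² = 22
ρ = 1 − 6·22/(5·24) = 1 − 132/120 = -0.100

-0.100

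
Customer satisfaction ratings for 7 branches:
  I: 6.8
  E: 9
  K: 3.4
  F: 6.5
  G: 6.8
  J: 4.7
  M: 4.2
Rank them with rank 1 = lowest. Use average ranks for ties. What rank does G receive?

5.5

Sorted (ascending): 3.4, 4.2, 4.7, 6.5, 6.8, 6.8, 9
The 2 values of 6.8 occupy positions 5–6 → average rank (5+6)/2 = 5.5.
G has value 6.8 → rank 5.5.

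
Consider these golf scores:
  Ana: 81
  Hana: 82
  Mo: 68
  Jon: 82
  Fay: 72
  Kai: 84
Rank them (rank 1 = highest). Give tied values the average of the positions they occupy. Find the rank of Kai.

1

Sorted (descending): 84, 82, 82, 81, 72, 68
The 2 values of 82 occupy positions 2–3 → average rank (2+3)/2 = 2.5.
Kai has value 84 → rank 1.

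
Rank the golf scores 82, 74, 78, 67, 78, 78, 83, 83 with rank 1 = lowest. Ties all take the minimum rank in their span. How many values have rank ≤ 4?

Sorted (ascending): 67, 74, 78, 78, 78, 82, 83, 83
The 3 values of 78 occupy positions 3–5 → each gets rank 3.
The 2 values of 83 occupy positions 7–8 → each gets rank 7.
Ranks ≤ 4: {1, 2, 3, 3, 3} → 5 values.

5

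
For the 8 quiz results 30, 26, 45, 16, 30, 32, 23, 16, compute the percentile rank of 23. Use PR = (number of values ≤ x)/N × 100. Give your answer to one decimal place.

N = 8.
Strictly below 23: 2. Equal to 23: 1.
PR = 3/8 × 100 = 37.5

37.5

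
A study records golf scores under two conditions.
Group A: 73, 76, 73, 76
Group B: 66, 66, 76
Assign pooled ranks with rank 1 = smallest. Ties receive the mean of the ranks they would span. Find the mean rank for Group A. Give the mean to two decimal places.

Sorted (ascending): 66, 66, 73, 73, 76, 76, 76
The 2 values of 66 occupy positions 1–2 → average rank (1+2)/2 = 1.5.
The 2 values of 73 occupy positions 3–4 → average rank (3+4)/2 = 3.5.
The 3 values of 76 occupy positions 5–7 → average rank 6.
Group A values → pooled ranks: 73→3.5, 76→6, 73→3.5, 76→6
Mean rank = (3.5 + 6 + 3.5 + 6) / 4 = 4.75

4.75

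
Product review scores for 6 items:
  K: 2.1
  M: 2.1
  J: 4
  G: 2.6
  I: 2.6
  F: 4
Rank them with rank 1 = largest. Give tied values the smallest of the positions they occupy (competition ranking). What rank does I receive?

Sorted (descending): 4, 4, 2.6, 2.6, 2.1, 2.1
The 2 values of 4 occupy positions 1–2 → each gets rank 1.
The 2 values of 2.6 occupy positions 3–4 → each gets rank 3.
The 2 values of 2.1 occupy positions 5–6 → each gets rank 5.
I has value 2.6 → rank 3.

3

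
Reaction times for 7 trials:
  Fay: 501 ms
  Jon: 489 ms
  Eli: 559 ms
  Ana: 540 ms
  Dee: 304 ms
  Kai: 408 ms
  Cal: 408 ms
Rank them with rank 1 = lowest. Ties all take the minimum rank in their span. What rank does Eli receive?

7

Sorted (ascending): 304, 408, 408, 489, 501, 540, 559
The 2 values of 408 occupy positions 2–3 → each gets rank 2.
Eli has value 559 ms → rank 7.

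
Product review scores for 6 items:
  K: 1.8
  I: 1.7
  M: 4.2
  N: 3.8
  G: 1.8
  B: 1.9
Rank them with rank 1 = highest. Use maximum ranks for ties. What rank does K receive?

5

Sorted (descending): 4.2, 3.8, 1.9, 1.8, 1.8, 1.7
The 2 values of 1.8 occupy positions 4–5 → each gets rank 5.
K has value 1.8 → rank 5.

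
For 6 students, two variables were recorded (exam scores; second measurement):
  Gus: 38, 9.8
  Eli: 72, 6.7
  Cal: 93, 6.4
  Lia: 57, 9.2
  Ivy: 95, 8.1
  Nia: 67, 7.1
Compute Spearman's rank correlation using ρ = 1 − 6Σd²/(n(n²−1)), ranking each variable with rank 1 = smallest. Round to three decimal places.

Ranks of variable 1: 1, 4, 5, 2, 6, 3
Ranks of variable 2: 6, 2, 1, 5, 4, 3
d = r₁ − r₂: -5, 2, 4, -3, 2, 0
d²: 25, 4, 16, 9, 4, 0; Σd² = 58
ρ = 1 − 6·58/(6·35) = 1 − 348/210 = -0.657

-0.657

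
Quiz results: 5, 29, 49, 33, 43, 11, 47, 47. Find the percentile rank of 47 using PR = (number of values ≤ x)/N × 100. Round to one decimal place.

N = 8.
Strictly below 47: 5. Equal to 47: 2.
PR = 7/8 × 100 = 87.5

87.5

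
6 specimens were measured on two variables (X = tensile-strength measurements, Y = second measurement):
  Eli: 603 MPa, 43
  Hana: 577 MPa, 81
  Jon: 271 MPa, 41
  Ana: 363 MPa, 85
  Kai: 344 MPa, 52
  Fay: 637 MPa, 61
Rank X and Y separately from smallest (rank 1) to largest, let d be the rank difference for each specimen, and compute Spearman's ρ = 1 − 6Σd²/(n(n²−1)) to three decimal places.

0.314

Ranks of variable 1: 5, 4, 1, 3, 2, 6
Ranks of variable 2: 2, 5, 1, 6, 3, 4
d = r₁ − r₂: 3, -1, 0, -3, -1, 2
d²: 9, 1, 0, 9, 1, 4; Σd² = 24
ρ = 1 − 6·24/(6·35) = 1 − 144/210 = 0.314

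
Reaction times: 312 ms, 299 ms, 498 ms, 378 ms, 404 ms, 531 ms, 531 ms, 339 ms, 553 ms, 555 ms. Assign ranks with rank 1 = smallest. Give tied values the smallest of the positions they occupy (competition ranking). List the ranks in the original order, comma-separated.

2, 1, 6, 4, 5, 7, 7, 3, 9, 10

Sorted (ascending): 299, 312, 339, 378, 404, 498, 531, 531, 553, 555
The 2 values of 531 occupy positions 7–8 → each gets rank 7.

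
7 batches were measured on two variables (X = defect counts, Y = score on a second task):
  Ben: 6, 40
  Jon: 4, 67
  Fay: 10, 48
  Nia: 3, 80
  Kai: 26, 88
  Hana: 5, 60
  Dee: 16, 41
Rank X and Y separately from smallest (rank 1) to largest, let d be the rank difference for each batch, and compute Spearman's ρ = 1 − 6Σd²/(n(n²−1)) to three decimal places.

Ranks of variable 1: 4, 2, 5, 1, 7, 3, 6
Ranks of variable 2: 1, 5, 3, 6, 7, 4, 2
d = r₁ − r₂: 3, -3, 2, -5, 0, -1, 4
d²: 9, 9, 4, 25, 0, 1, 16; Σd² = 64
ρ = 1 − 6·64/(7·48) = 1 − 384/336 = -0.143

-0.143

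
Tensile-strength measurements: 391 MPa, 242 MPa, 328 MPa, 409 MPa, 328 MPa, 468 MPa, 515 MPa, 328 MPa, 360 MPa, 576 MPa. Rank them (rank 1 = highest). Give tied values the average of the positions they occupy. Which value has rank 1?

Sorted (descending): 576, 515, 468, 409, 391, 360, 328, 328, 328, 242
The 3 values of 328 occupy positions 7–9 → average rank 8.
Rank 1 → value 576.

576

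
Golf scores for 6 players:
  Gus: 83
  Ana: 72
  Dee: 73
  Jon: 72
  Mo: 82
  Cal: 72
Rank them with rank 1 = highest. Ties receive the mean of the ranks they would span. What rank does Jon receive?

Sorted (descending): 83, 82, 73, 72, 72, 72
The 3 values of 72 occupy positions 4–6 → average rank 5.
Jon has value 72 → rank 5.

5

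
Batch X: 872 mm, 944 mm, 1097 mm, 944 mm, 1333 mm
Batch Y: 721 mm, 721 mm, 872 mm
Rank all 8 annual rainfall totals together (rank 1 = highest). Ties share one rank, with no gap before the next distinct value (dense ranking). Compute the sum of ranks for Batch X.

13

Sorted (descending): 1333, 1097, 944, 944, 872, 872, 721, 721
The 2 values of 944 share dense rank 3.
The 2 values of 872 share dense rank 4.
The 2 values of 721 share dense rank 5.
Remaining distinct values take the next consecutive integers.
Batch X values → pooled ranks: 872→4, 944→3, 1097→2, 944→3, 1333→1
Rank sum = 4 + 3 + 2 + 3 + 1 = 13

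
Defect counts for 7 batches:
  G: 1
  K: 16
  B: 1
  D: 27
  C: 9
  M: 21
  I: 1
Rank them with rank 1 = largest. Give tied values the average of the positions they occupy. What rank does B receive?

6

Sorted (descending): 27, 21, 16, 9, 1, 1, 1
The 3 values of 1 occupy positions 5–7 → average rank 6.
B has value 1 → rank 6.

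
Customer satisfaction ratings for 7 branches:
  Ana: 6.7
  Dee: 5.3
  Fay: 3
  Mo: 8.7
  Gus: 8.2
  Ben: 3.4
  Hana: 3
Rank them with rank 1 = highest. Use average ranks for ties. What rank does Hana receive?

6.5

Sorted (descending): 8.7, 8.2, 6.7, 5.3, 3.4, 3, 3
The 2 values of 3 occupy positions 6–7 → average rank (6+7)/2 = 6.5.
Hana has value 3 → rank 6.5.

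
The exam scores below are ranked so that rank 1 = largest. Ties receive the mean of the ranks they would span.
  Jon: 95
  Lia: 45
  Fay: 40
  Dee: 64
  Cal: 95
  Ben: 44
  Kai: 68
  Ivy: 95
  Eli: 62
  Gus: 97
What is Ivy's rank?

3

Sorted (descending): 97, 95, 95, 95, 68, 64, 62, 45, 44, 40
The 3 values of 95 occupy positions 2–4 → average rank 3.
Ivy has value 95 → rank 3.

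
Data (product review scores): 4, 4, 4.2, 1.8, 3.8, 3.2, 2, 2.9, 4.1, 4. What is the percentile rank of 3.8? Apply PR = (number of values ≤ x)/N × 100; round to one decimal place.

N = 10.
Strictly below 3.8: 4. Equal to 3.8: 1.
PR = 5/10 × 100 = 50.0

50.0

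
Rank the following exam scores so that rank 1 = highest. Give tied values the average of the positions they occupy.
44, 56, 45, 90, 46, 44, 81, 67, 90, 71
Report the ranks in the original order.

9.5, 6, 8, 1.5, 7, 9.5, 3, 5, 1.5, 4

Sorted (descending): 90, 90, 81, 71, 67, 56, 46, 45, 44, 44
The 2 values of 90 occupy positions 1–2 → average rank (1+2)/2 = 1.5.
The 2 values of 44 occupy positions 9–10 → average rank (9+10)/2 = 9.5.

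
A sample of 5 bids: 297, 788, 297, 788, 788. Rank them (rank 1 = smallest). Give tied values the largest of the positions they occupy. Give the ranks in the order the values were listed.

Sorted (ascending): 297, 297, 788, 788, 788
The 2 values of 297 occupy positions 1–2 → each gets rank 2.
The 3 values of 788 occupy positions 3–5 → each gets rank 5.

2, 5, 2, 5, 5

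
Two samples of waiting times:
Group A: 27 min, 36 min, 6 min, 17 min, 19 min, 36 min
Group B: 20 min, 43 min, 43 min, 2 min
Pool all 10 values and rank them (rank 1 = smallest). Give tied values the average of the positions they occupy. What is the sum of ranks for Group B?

25

Sorted (ascending): 2, 6, 17, 19, 20, 27, 36, 36, 43, 43
The 2 values of 36 occupy positions 7–8 → average rank (7+8)/2 = 7.5.
The 2 values of 43 occupy positions 9–10 → average rank (9+10)/2 = 9.5.
Group B values → pooled ranks: 20→5, 43→9.5, 43→9.5, 2→1
Rank sum = 5 + 9.5 + 9.5 + 1 = 25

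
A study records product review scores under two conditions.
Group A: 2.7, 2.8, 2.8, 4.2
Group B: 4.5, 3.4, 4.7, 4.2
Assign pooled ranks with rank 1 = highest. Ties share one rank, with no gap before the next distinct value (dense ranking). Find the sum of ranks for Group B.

10

Sorted (descending): 4.7, 4.5, 4.2, 4.2, 3.4, 2.8, 2.8, 2.7
The 2 values of 4.2 share dense rank 3.
The 2 values of 2.8 share dense rank 5.
Remaining distinct values take the next consecutive integers.
Group B values → pooled ranks: 4.5→2, 3.4→4, 4.7→1, 4.2→3
Rank sum = 2 + 4 + 1 + 3 = 10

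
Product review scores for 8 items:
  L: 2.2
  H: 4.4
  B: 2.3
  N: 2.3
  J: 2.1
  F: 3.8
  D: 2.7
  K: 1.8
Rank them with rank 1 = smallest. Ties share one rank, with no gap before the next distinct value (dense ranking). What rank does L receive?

Sorted (ascending): 1.8, 2.1, 2.2, 2.3, 2.3, 2.7, 3.8, 4.4
The 2 values of 2.3 share dense rank 4.
Remaining distinct values take the next consecutive integers.
L has value 2.2 → rank 3.

3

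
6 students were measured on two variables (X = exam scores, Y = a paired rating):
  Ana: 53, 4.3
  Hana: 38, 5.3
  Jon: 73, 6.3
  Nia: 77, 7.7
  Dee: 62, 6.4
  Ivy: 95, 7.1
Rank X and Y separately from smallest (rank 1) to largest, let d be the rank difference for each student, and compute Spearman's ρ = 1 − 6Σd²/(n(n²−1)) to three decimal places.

Ranks of variable 1: 2, 1, 4, 5, 3, 6
Ranks of variable 2: 1, 2, 3, 6, 4, 5
d = r₁ − r₂: 1, -1, 1, -1, -1, 1
d²: 1, 1, 1, 1, 1, 1; Σd² = 6
ρ = 1 − 6·6/(6·35) = 1 − 36/210 = 0.829

0.829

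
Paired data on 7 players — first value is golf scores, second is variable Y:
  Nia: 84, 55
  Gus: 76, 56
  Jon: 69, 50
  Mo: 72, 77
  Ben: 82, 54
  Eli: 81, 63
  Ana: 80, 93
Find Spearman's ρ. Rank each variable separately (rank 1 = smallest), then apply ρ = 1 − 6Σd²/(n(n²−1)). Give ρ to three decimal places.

-0.036

Ranks of variable 1: 7, 3, 1, 2, 6, 5, 4
Ranks of variable 2: 3, 4, 1, 6, 2, 5, 7
d = r₁ − r₂: 4, -1, 0, -4, 4, 0, -3
d²: 16, 1, 0, 16, 16, 0, 9; Σd² = 58
ρ = 1 − 6·58/(7·48) = 1 − 348/336 = -0.036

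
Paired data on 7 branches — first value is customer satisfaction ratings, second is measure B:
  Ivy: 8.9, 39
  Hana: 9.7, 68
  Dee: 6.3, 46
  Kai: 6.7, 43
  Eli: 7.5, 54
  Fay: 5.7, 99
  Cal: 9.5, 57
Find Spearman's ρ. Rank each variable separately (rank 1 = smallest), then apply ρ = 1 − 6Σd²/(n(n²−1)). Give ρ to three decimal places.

Ranks of variable 1: 5, 7, 2, 3, 4, 1, 6
Ranks of variable 2: 1, 6, 3, 2, 4, 7, 5
d = r₁ − r₂: 4, 1, -1, 1, 0, -6, 1
d²: 16, 1, 1, 1, 0, 36, 1; Σd² = 56
ρ = 1 − 6·56/(7·48) = 1 − 336/336 = 0.000

0.000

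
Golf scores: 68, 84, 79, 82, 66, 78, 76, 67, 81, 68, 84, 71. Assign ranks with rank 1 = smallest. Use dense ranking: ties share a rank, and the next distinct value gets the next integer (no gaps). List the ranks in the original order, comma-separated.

Sorted (ascending): 66, 67, 68, 68, 71, 76, 78, 79, 81, 82, 84, 84
The 2 values of 68 share dense rank 3.
The 2 values of 84 share dense rank 10.
Remaining distinct values take the next consecutive integers.

3, 10, 7, 9, 1, 6, 5, 2, 8, 3, 10, 4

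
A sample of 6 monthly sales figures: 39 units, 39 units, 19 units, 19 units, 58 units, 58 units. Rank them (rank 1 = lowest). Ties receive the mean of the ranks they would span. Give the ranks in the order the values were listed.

Sorted (ascending): 19, 19, 39, 39, 58, 58
The 2 values of 19 occupy positions 1–2 → average rank (1+2)/2 = 1.5.
The 2 values of 39 occupy positions 3–4 → average rank (3+4)/2 = 3.5.
The 2 values of 58 occupy positions 5–6 → average rank (5+6)/2 = 5.5.

3.5, 3.5, 1.5, 1.5, 5.5, 5.5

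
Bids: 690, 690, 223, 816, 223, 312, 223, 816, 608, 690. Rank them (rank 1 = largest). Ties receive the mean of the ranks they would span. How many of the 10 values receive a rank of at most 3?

2

Sorted (descending): 816, 816, 690, 690, 690, 608, 312, 223, 223, 223
The 2 values of 816 occupy positions 1–2 → average rank (1+2)/2 = 1.5.
The 3 values of 690 occupy positions 3–5 → average rank 4.
The 3 values of 223 occupy positions 8–10 → average rank 9.
Ranks ≤ 3: {1.5, 1.5} → 2 values.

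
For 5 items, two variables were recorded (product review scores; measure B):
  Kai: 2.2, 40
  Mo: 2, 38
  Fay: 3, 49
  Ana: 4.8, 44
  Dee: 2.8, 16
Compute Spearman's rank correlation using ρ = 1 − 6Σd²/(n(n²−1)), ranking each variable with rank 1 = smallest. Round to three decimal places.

0.600

Ranks of variable 1: 2, 1, 4, 5, 3
Ranks of variable 2: 3, 2, 5, 4, 1
d = r₁ − r₂: -1, -1, -1, 1, 2
d²: 1, 1, 1, 1, 4; Σd² = 8
ρ = 1 − 6·8/(5·24) = 1 − 48/120 = 0.600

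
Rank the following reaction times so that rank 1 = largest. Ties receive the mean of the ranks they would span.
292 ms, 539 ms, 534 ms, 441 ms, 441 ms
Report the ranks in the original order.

5, 1, 2, 3.5, 3.5

Sorted (descending): 539, 534, 441, 441, 292
The 2 values of 441 occupy positions 3–4 → average rank (3+4)/2 = 3.5.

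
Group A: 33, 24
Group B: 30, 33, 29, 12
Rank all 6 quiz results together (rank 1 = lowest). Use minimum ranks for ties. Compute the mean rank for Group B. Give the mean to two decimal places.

Sorted (ascending): 12, 24, 29, 30, 33, 33
The 2 values of 33 occupy positions 5–6 → each gets rank 5.
Group B values → pooled ranks: 30→4, 33→5, 29→3, 12→1
Mean rank = (4 + 5 + 3 + 1) / 4 = 3.25

3.25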